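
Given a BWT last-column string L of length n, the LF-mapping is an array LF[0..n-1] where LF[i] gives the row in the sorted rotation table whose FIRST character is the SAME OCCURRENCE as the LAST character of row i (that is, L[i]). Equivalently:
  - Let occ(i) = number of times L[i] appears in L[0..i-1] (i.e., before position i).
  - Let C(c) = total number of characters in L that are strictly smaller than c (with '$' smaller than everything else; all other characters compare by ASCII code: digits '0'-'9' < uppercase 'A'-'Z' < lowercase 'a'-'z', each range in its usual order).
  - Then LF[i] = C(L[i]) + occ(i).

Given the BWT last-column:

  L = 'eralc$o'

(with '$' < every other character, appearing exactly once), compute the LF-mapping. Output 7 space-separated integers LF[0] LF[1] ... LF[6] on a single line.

Answer: 3 6 1 4 2 0 5

Derivation:
Char counts: '$':1, 'a':1, 'c':1, 'e':1, 'l':1, 'o':1, 'r':1
C (first-col start): C('$')=0, C('a')=1, C('c')=2, C('e')=3, C('l')=4, C('o')=5, C('r')=6
L[0]='e': occ=0, LF[0]=C('e')+0=3+0=3
L[1]='r': occ=0, LF[1]=C('r')+0=6+0=6
L[2]='a': occ=0, LF[2]=C('a')+0=1+0=1
L[3]='l': occ=0, LF[3]=C('l')+0=4+0=4
L[4]='c': occ=0, LF[4]=C('c')+0=2+0=2
L[5]='$': occ=0, LF[5]=C('$')+0=0+0=0
L[6]='o': occ=0, LF[6]=C('o')+0=5+0=5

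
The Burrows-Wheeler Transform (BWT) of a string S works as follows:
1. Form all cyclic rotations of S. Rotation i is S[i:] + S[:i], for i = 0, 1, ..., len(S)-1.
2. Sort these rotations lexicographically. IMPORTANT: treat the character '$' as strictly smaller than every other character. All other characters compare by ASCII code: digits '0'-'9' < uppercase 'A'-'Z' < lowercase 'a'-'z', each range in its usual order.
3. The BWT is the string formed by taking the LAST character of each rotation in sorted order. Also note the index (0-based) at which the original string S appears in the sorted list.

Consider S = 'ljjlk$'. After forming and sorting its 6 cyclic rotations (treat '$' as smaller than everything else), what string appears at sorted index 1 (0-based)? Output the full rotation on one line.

All 6 rotations (rotation i = S[i:]+S[:i]):
  rot[0] = ljjlk$
  rot[1] = jjlk$l
  rot[2] = jlk$lj
  rot[3] = lk$ljj
  rot[4] = k$ljjl
  rot[5] = $ljjlk
Sorted (with $ < everything):
  sorted[0] = $ljjlk
  sorted[1] = jjlk$l
  sorted[2] = jlk$lj
  sorted[3] = k$ljjl
  sorted[4] = ljjlk$
  sorted[5] = lk$ljj
sorted[1] = jjlk$l

Answer: jjlk$l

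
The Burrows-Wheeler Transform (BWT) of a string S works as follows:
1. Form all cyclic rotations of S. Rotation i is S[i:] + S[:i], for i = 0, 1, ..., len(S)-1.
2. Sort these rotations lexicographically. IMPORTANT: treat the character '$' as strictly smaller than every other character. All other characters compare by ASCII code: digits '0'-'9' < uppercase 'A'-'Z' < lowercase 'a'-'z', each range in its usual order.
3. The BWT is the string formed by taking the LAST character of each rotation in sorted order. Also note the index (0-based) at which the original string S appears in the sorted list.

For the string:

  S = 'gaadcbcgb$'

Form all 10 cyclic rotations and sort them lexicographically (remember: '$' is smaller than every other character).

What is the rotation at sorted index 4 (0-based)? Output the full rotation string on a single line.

All 10 rotations (rotation i = S[i:]+S[:i]):
  rot[0] = gaadcbcgb$
  rot[1] = aadcbcgb$g
  rot[2] = adcbcgb$ga
  rot[3] = dcbcgb$gaa
  rot[4] = cbcgb$gaad
  rot[5] = bcgb$gaadc
  rot[6] = cgb$gaadcb
  rot[7] = gb$gaadcbc
  rot[8] = b$gaadcbcg
  rot[9] = $gaadcbcgb
Sorted (with $ < everything):
  sorted[0] = $gaadcbcgb
  sorted[1] = aadcbcgb$g
  sorted[2] = adcbcgb$ga
  sorted[3] = b$gaadcbcg
  sorted[4] = bcgb$gaadc
  sorted[5] = cbcgb$gaad
  sorted[6] = cgb$gaadcb
  sorted[7] = dcbcgb$gaa
  sorted[8] = gaadcbcgb$
  sorted[9] = gb$gaadcbc
sorted[4] = bcgb$gaadc

Answer: bcgb$gaadc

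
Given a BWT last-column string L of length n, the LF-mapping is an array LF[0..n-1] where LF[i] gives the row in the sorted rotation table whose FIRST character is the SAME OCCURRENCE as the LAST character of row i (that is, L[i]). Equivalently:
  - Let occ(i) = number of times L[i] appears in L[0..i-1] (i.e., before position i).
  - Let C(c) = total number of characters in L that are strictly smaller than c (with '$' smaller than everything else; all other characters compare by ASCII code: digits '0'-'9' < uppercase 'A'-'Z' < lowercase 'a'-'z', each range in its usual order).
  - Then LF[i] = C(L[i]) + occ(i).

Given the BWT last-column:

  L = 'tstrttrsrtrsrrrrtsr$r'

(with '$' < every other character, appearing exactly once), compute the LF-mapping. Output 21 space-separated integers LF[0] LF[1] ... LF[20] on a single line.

Answer: 15 11 16 1 17 18 2 12 3 19 4 13 5 6 7 8 20 14 9 0 10

Derivation:
Char counts: '$':1, 'r':10, 's':4, 't':6
C (first-col start): C('$')=0, C('r')=1, C('s')=11, C('t')=15
L[0]='t': occ=0, LF[0]=C('t')+0=15+0=15
L[1]='s': occ=0, LF[1]=C('s')+0=11+0=11
L[2]='t': occ=1, LF[2]=C('t')+1=15+1=16
L[3]='r': occ=0, LF[3]=C('r')+0=1+0=1
L[4]='t': occ=2, LF[4]=C('t')+2=15+2=17
L[5]='t': occ=3, LF[5]=C('t')+3=15+3=18
L[6]='r': occ=1, LF[6]=C('r')+1=1+1=2
L[7]='s': occ=1, LF[7]=C('s')+1=11+1=12
L[8]='r': occ=2, LF[8]=C('r')+2=1+2=3
L[9]='t': occ=4, LF[9]=C('t')+4=15+4=19
L[10]='r': occ=3, LF[10]=C('r')+3=1+3=4
L[11]='s': occ=2, LF[11]=C('s')+2=11+2=13
L[12]='r': occ=4, LF[12]=C('r')+4=1+4=5
L[13]='r': occ=5, LF[13]=C('r')+5=1+5=6
L[14]='r': occ=6, LF[14]=C('r')+6=1+6=7
L[15]='r': occ=7, LF[15]=C('r')+7=1+7=8
L[16]='t': occ=5, LF[16]=C('t')+5=15+5=20
L[17]='s': occ=3, LF[17]=C('s')+3=11+3=14
L[18]='r': occ=8, LF[18]=C('r')+8=1+8=9
L[19]='$': occ=0, LF[19]=C('$')+0=0+0=0
L[20]='r': occ=9, LF[20]=C('r')+9=1+9=10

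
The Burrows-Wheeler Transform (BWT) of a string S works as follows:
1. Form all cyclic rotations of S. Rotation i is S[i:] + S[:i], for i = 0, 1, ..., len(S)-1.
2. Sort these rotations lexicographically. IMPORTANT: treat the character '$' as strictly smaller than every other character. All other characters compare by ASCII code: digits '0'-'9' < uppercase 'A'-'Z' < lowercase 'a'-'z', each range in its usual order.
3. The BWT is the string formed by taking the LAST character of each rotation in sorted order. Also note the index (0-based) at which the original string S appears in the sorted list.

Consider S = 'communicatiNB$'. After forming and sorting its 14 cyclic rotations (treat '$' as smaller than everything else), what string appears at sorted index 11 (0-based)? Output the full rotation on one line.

All 14 rotations (rotation i = S[i:]+S[:i]):
  rot[0] = communicatiNB$
  rot[1] = ommunicatiNB$c
  rot[2] = mmunicatiNB$co
  rot[3] = municatiNB$com
  rot[4] = unicatiNB$comm
  rot[5] = nicatiNB$commu
  rot[6] = icatiNB$commun
  rot[7] = catiNB$communi
  rot[8] = atiNB$communic
  rot[9] = tiNB$communica
  rot[10] = iNB$communicat
  rot[11] = NB$communicati
  rot[12] = B$communicatiN
  rot[13] = $communicatiNB
Sorted (with $ < everything):
  sorted[0] = $communicatiNB
  sorted[1] = B$communicatiN
  sorted[2] = NB$communicati
  sorted[3] = atiNB$communic
  sorted[4] = catiNB$communi
  sorted[5] = communicatiNB$
  sorted[6] = iNB$communicat
  sorted[7] = icatiNB$commun
  sorted[8] = mmunicatiNB$co
  sorted[9] = municatiNB$com
  sorted[10] = nicatiNB$commu
  sorted[11] = ommunicatiNB$c
  sorted[12] = tiNB$communica
  sorted[13] = unicatiNB$comm
sorted[11] = ommunicatiNB$c

Answer: ommunicatiNB$c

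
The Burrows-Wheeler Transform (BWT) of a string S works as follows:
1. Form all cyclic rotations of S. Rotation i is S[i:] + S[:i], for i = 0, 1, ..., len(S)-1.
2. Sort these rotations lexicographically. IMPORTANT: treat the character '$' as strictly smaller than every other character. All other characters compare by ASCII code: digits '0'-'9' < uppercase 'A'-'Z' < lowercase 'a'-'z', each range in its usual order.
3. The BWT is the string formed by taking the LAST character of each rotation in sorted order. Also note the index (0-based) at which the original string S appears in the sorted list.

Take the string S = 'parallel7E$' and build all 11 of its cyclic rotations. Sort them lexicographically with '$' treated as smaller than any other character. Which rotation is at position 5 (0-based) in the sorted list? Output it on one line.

Answer: el7E$parall

Derivation:
All 11 rotations (rotation i = S[i:]+S[:i]):
  rot[0] = parallel7E$
  rot[1] = arallel7E$p
  rot[2] = rallel7E$pa
  rot[3] = allel7E$par
  rot[4] = llel7E$para
  rot[5] = lel7E$paral
  rot[6] = el7E$parall
  rot[7] = l7E$paralle
  rot[8] = 7E$parallel
  rot[9] = E$parallel7
  rot[10] = $parallel7E
Sorted (with $ < everything):
  sorted[0] = $parallel7E
  sorted[1] = 7E$parallel
  sorted[2] = E$parallel7
  sorted[3] = allel7E$par
  sorted[4] = arallel7E$p
  sorted[5] = el7E$parall
  sorted[6] = l7E$paralle
  sorted[7] = lel7E$paral
  sorted[8] = llel7E$para
  sorted[9] = parallel7E$
  sorted[10] = rallel7E$pa
sorted[5] = el7E$parall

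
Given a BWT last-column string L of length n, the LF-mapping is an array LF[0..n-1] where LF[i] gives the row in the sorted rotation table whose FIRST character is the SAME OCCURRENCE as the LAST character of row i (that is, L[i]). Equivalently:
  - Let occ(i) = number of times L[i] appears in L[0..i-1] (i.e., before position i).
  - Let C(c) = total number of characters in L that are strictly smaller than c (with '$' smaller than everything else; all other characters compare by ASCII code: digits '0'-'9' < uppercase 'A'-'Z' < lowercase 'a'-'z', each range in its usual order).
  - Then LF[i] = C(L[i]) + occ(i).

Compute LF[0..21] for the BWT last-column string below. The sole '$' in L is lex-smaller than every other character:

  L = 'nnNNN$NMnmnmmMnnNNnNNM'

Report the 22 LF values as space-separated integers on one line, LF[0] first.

Answer: 15 16 4 5 6 0 7 1 17 12 18 13 14 2 19 20 8 9 21 10 11 3

Derivation:
Char counts: '$':1, 'M':3, 'N':8, 'm':3, 'n':7
C (first-col start): C('$')=0, C('M')=1, C('N')=4, C('m')=12, C('n')=15
L[0]='n': occ=0, LF[0]=C('n')+0=15+0=15
L[1]='n': occ=1, LF[1]=C('n')+1=15+1=16
L[2]='N': occ=0, LF[2]=C('N')+0=4+0=4
L[3]='N': occ=1, LF[3]=C('N')+1=4+1=5
L[4]='N': occ=2, LF[4]=C('N')+2=4+2=6
L[5]='$': occ=0, LF[5]=C('$')+0=0+0=0
L[6]='N': occ=3, LF[6]=C('N')+3=4+3=7
L[7]='M': occ=0, LF[7]=C('M')+0=1+0=1
L[8]='n': occ=2, LF[8]=C('n')+2=15+2=17
L[9]='m': occ=0, LF[9]=C('m')+0=12+0=12
L[10]='n': occ=3, LF[10]=C('n')+3=15+3=18
L[11]='m': occ=1, LF[11]=C('m')+1=12+1=13
L[12]='m': occ=2, LF[12]=C('m')+2=12+2=14
L[13]='M': occ=1, LF[13]=C('M')+1=1+1=2
L[14]='n': occ=4, LF[14]=C('n')+4=15+4=19
L[15]='n': occ=5, LF[15]=C('n')+5=15+5=20
L[16]='N': occ=4, LF[16]=C('N')+4=4+4=8
L[17]='N': occ=5, LF[17]=C('N')+5=4+5=9
L[18]='n': occ=6, LF[18]=C('n')+6=15+6=21
L[19]='N': occ=6, LF[19]=C('N')+6=4+6=10
L[20]='N': occ=7, LF[20]=C('N')+7=4+7=11
L[21]='M': occ=2, LF[21]=C('M')+2=1+2=3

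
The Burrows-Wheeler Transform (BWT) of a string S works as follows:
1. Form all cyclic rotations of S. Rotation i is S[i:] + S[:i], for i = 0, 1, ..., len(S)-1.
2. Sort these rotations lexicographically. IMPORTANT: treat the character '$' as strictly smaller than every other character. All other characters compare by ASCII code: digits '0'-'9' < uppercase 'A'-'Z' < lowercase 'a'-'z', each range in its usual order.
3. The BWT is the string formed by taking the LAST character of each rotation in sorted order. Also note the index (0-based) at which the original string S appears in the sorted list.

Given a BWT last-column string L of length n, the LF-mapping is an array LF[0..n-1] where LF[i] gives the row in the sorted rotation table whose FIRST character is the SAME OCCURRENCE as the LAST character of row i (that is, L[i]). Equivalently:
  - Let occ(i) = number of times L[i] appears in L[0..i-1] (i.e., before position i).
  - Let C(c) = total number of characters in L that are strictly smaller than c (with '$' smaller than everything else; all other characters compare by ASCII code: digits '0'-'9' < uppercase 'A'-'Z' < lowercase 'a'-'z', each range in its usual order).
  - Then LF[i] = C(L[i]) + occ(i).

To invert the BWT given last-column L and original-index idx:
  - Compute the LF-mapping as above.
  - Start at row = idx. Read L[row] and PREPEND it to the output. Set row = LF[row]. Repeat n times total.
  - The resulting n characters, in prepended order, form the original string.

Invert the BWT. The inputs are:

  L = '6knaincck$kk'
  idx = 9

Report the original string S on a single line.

LF mapping: 1 6 10 2 5 11 3 4 7 0 8 9
Walk LF starting at row 9, prepending L[row]:
  step 1: row=9, L[9]='$', prepend. Next row=LF[9]=0
  step 2: row=0, L[0]='6', prepend. Next row=LF[0]=1
  step 3: row=1, L[1]='k', prepend. Next row=LF[1]=6
  step 4: row=6, L[6]='c', prepend. Next row=LF[6]=3
  step 5: row=3, L[3]='a', prepend. Next row=LF[3]=2
  step 6: row=2, L[2]='n', prepend. Next row=LF[2]=10
  step 7: row=10, L[10]='k', prepend. Next row=LF[10]=8
  step 8: row=8, L[8]='k', prepend. Next row=LF[8]=7
  step 9: row=7, L[7]='c', prepend. Next row=LF[7]=4
  step 10: row=4, L[4]='i', prepend. Next row=LF[4]=5
  step 11: row=5, L[5]='n', prepend. Next row=LF[5]=11
  step 12: row=11, L[11]='k', prepend. Next row=LF[11]=9
Reversed output: knickknack6$

Answer: knickknack6$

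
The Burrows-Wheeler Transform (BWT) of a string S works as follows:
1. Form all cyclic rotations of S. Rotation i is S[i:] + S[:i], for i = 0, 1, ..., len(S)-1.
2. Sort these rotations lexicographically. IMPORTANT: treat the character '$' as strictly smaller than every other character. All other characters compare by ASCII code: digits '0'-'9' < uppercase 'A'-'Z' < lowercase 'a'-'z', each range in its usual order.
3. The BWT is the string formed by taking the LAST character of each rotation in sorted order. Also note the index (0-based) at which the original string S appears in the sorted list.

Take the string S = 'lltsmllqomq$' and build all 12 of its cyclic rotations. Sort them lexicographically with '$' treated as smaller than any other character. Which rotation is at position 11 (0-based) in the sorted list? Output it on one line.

All 12 rotations (rotation i = S[i:]+S[:i]):
  rot[0] = lltsmllqomq$
  rot[1] = ltsmllqomq$l
  rot[2] = tsmllqomq$ll
  rot[3] = smllqomq$llt
  rot[4] = mllqomq$llts
  rot[5] = llqomq$lltsm
  rot[6] = lqomq$lltsml
  rot[7] = qomq$lltsmll
  rot[8] = omq$lltsmllq
  rot[9] = mq$lltsmllqo
  rot[10] = q$lltsmllqom
  rot[11] = $lltsmllqomq
Sorted (with $ < everything):
  sorted[0] = $lltsmllqomq
  sorted[1] = llqomq$lltsm
  sorted[2] = lltsmllqomq$
  sorted[3] = lqomq$lltsml
  sorted[4] = ltsmllqomq$l
  sorted[5] = mllqomq$llts
  sorted[6] = mq$lltsmllqo
  sorted[7] = omq$lltsmllq
  sorted[8] = q$lltsmllqom
  sorted[9] = qomq$lltsmll
  sorted[10] = smllqomq$llt
  sorted[11] = tsmllqomq$ll
sorted[11] = tsmllqomq$ll

Answer: tsmllqomq$ll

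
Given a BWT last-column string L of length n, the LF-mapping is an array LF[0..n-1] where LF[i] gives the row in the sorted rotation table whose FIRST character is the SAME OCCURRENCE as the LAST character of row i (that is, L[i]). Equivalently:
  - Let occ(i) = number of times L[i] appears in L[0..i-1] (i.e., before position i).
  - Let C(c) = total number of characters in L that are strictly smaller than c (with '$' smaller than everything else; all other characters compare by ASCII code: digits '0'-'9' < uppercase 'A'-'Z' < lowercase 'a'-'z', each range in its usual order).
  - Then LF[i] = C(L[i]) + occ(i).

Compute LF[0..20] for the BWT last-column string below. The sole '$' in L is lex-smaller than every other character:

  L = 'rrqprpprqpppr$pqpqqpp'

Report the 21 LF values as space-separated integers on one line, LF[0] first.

Char counts: '$':1, 'p':10, 'q':5, 'r':5
C (first-col start): C('$')=0, C('p')=1, C('q')=11, C('r')=16
L[0]='r': occ=0, LF[0]=C('r')+0=16+0=16
L[1]='r': occ=1, LF[1]=C('r')+1=16+1=17
L[2]='q': occ=0, LF[2]=C('q')+0=11+0=11
L[3]='p': occ=0, LF[3]=C('p')+0=1+0=1
L[4]='r': occ=2, LF[4]=C('r')+2=16+2=18
L[5]='p': occ=1, LF[5]=C('p')+1=1+1=2
L[6]='p': occ=2, LF[6]=C('p')+2=1+2=3
L[7]='r': occ=3, LF[7]=C('r')+3=16+3=19
L[8]='q': occ=1, LF[8]=C('q')+1=11+1=12
L[9]='p': occ=3, LF[9]=C('p')+3=1+3=4
L[10]='p': occ=4, LF[10]=C('p')+4=1+4=5
L[11]='p': occ=5, LF[11]=C('p')+5=1+5=6
L[12]='r': occ=4, LF[12]=C('r')+4=16+4=20
L[13]='$': occ=0, LF[13]=C('$')+0=0+0=0
L[14]='p': occ=6, LF[14]=C('p')+6=1+6=7
L[15]='q': occ=2, LF[15]=C('q')+2=11+2=13
L[16]='p': occ=7, LF[16]=C('p')+7=1+7=8
L[17]='q': occ=3, LF[17]=C('q')+3=11+3=14
L[18]='q': occ=4, LF[18]=C('q')+4=11+4=15
L[19]='p': occ=8, LF[19]=C('p')+8=1+8=9
L[20]='p': occ=9, LF[20]=C('p')+9=1+9=10

Answer: 16 17 11 1 18 2 3 19 12 4 5 6 20 0 7 13 8 14 15 9 10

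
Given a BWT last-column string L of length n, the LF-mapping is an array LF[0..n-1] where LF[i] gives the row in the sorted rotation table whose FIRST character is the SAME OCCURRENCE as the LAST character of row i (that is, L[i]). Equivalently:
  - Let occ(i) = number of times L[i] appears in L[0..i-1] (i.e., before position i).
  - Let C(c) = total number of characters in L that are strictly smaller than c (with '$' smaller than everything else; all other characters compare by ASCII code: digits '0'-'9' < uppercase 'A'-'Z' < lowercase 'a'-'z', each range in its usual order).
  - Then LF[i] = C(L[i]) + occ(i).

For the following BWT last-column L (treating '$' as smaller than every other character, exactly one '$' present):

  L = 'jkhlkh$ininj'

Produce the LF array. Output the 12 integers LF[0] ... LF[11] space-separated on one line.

Char counts: '$':1, 'h':2, 'i':2, 'j':2, 'k':2, 'l':1, 'n':2
C (first-col start): C('$')=0, C('h')=1, C('i')=3, C('j')=5, C('k')=7, C('l')=9, C('n')=10
L[0]='j': occ=0, LF[0]=C('j')+0=5+0=5
L[1]='k': occ=0, LF[1]=C('k')+0=7+0=7
L[2]='h': occ=0, LF[2]=C('h')+0=1+0=1
L[3]='l': occ=0, LF[3]=C('l')+0=9+0=9
L[4]='k': occ=1, LF[4]=C('k')+1=7+1=8
L[5]='h': occ=1, LF[5]=C('h')+1=1+1=2
L[6]='$': occ=0, LF[6]=C('$')+0=0+0=0
L[7]='i': occ=0, LF[7]=C('i')+0=3+0=3
L[8]='n': occ=0, LF[8]=C('n')+0=10+0=10
L[9]='i': occ=1, LF[9]=C('i')+1=3+1=4
L[10]='n': occ=1, LF[10]=C('n')+1=10+1=11
L[11]='j': occ=1, LF[11]=C('j')+1=5+1=6

Answer: 5 7 1 9 8 2 0 3 10 4 11 6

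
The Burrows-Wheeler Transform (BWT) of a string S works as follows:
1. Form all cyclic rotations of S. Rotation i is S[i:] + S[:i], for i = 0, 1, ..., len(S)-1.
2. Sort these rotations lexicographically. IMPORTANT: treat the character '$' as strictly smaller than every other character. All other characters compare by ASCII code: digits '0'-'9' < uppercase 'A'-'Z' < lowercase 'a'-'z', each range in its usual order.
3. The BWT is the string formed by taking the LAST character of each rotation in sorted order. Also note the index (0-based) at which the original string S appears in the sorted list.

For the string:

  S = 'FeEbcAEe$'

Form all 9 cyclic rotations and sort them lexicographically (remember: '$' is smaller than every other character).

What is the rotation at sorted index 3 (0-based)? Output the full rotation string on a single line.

Answer: Ee$FeEbcA

Derivation:
All 9 rotations (rotation i = S[i:]+S[:i]):
  rot[0] = FeEbcAEe$
  rot[1] = eEbcAEe$F
  rot[2] = EbcAEe$Fe
  rot[3] = bcAEe$FeE
  rot[4] = cAEe$FeEb
  rot[5] = AEe$FeEbc
  rot[6] = Ee$FeEbcA
  rot[7] = e$FeEbcAE
  rot[8] = $FeEbcAEe
Sorted (with $ < everything):
  sorted[0] = $FeEbcAEe
  sorted[1] = AEe$FeEbc
  sorted[2] = EbcAEe$Fe
  sorted[3] = Ee$FeEbcA
  sorted[4] = FeEbcAEe$
  sorted[5] = bcAEe$FeE
  sorted[6] = cAEe$FeEb
  sorted[7] = e$FeEbcAE
  sorted[8] = eEbcAEe$F
sorted[3] = Ee$FeEbcA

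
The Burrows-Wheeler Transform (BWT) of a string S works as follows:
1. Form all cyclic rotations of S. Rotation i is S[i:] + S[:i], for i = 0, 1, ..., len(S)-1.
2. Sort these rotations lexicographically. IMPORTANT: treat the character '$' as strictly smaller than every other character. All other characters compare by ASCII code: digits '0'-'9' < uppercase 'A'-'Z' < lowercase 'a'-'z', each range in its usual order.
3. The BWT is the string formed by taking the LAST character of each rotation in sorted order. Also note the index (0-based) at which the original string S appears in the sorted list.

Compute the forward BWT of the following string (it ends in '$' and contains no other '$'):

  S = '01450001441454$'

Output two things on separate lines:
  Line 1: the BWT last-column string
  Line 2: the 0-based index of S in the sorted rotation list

All 15 rotations (rotation i = S[i:]+S[:i]):
  rot[0] = 01450001441454$
  rot[1] = 1450001441454$0
  rot[2] = 450001441454$01
  rot[3] = 50001441454$014
  rot[4] = 0001441454$0145
  rot[5] = 001441454$01450
  rot[6] = 01441454$014500
  rot[7] = 1441454$0145000
  rot[8] = 441454$01450001
  rot[9] = 41454$014500014
  rot[10] = 1454$0145000144
  rot[11] = 454$01450001441
  rot[12] = 54$014500014414
  rot[13] = 4$0145000144145
  rot[14] = $01450001441454
Sorted (with $ < everything):
  sorted[0] = $01450001441454  (last char: '4')
  sorted[1] = 0001441454$0145  (last char: '5')
  sorted[2] = 001441454$01450  (last char: '0')
  sorted[3] = 01441454$014500  (last char: '0')
  sorted[4] = 01450001441454$  (last char: '$')
  sorted[5] = 1441454$0145000  (last char: '0')
  sorted[6] = 1450001441454$0  (last char: '0')
  sorted[7] = 1454$0145000144  (last char: '4')
  sorted[8] = 4$0145000144145  (last char: '5')
  sorted[9] = 41454$014500014  (last char: '4')
  sorted[10] = 441454$01450001  (last char: '1')
  sorted[11] = 450001441454$01  (last char: '1')
  sorted[12] = 454$01450001441  (last char: '1')
  sorted[13] = 50001441454$014  (last char: '4')
  sorted[14] = 54$014500014414  (last char: '4')
Last column: 4500$0045411144
Original string S is at sorted index 4

Answer: 4500$0045411144
4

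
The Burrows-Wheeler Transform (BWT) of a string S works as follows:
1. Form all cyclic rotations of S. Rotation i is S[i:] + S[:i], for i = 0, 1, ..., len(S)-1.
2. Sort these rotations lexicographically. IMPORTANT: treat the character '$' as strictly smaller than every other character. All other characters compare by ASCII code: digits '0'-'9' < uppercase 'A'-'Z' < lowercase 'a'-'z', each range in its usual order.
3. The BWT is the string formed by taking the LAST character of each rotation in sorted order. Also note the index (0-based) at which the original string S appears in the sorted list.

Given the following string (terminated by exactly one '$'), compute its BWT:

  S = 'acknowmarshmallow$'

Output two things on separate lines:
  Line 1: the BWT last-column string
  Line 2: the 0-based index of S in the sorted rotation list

Answer: w$mmascalhwklnaroo
1

Derivation:
All 18 rotations (rotation i = S[i:]+S[:i]):
  rot[0] = acknowmarshmallow$
  rot[1] = cknowmarshmallow$a
  rot[2] = knowmarshmallow$ac
  rot[3] = nowmarshmallow$ack
  rot[4] = owmarshmallow$ackn
  rot[5] = wmarshmallow$ackno
  rot[6] = marshmallow$acknow
  rot[7] = arshmallow$acknowm
  rot[8] = rshmallow$acknowma
  rot[9] = shmallow$acknowmar
  rot[10] = hmallow$acknowmars
  rot[11] = mallow$acknowmarsh
  rot[12] = allow$acknowmarshm
  rot[13] = llow$acknowmarshma
  rot[14] = low$acknowmarshmal
  rot[15] = ow$acknowmarshmall
  rot[16] = w$acknowmarshmallo
  rot[17] = $acknowmarshmallow
Sorted (with $ < everything):
  sorted[0] = $acknowmarshmallow  (last char: 'w')
  sorted[1] = acknowmarshmallow$  (last char: '$')
  sorted[2] = allow$acknowmarshm  (last char: 'm')
  sorted[3] = arshmallow$acknowm  (last char: 'm')
  sorted[4] = cknowmarshmallow$a  (last char: 'a')
  sorted[5] = hmallow$acknowmars  (last char: 's')
  sorted[6] = knowmarshmallow$ac  (last char: 'c')
  sorted[7] = llow$acknowmarshma  (last char: 'a')
  sorted[8] = low$acknowmarshmal  (last char: 'l')
  sorted[9] = mallow$acknowmarsh  (last char: 'h')
  sorted[10] = marshmallow$acknow  (last char: 'w')
  sorted[11] = nowmarshmallow$ack  (last char: 'k')
  sorted[12] = ow$acknowmarshmall  (last char: 'l')
  sorted[13] = owmarshmallow$ackn  (last char: 'n')
  sorted[14] = rshmallow$acknowma  (last char: 'a')
  sorted[15] = shmallow$acknowmar  (last char: 'r')
  sorted[16] = w$acknowmarshmallo  (last char: 'o')
  sorted[17] = wmarshmallow$ackno  (last char: 'o')
Last column: w$mmascalhwklnaroo
Original string S is at sorted index 1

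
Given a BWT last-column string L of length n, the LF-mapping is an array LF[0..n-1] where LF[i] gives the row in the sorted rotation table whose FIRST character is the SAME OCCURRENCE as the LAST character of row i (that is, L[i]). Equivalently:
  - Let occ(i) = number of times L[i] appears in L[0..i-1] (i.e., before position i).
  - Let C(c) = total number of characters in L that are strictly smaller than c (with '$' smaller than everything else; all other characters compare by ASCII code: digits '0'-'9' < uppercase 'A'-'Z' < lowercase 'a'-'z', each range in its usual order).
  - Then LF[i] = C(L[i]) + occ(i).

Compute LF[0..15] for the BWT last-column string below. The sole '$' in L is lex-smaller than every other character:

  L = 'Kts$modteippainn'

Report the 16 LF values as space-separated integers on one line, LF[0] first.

Answer: 1 14 13 0 7 10 3 15 4 5 11 12 2 6 8 9

Derivation:
Char counts: '$':1, 'K':1, 'a':1, 'd':1, 'e':1, 'i':2, 'm':1, 'n':2, 'o':1, 'p':2, 's':1, 't':2
C (first-col start): C('$')=0, C('K')=1, C('a')=2, C('d')=3, C('e')=4, C('i')=5, C('m')=7, C('n')=8, C('o')=10, C('p')=11, C('s')=13, C('t')=14
L[0]='K': occ=0, LF[0]=C('K')+0=1+0=1
L[1]='t': occ=0, LF[1]=C('t')+0=14+0=14
L[2]='s': occ=0, LF[2]=C('s')+0=13+0=13
L[3]='$': occ=0, LF[3]=C('$')+0=0+0=0
L[4]='m': occ=0, LF[4]=C('m')+0=7+0=7
L[5]='o': occ=0, LF[5]=C('o')+0=10+0=10
L[6]='d': occ=0, LF[6]=C('d')+0=3+0=3
L[7]='t': occ=1, LF[7]=C('t')+1=14+1=15
L[8]='e': occ=0, LF[8]=C('e')+0=4+0=4
L[9]='i': occ=0, LF[9]=C('i')+0=5+0=5
L[10]='p': occ=0, LF[10]=C('p')+0=11+0=11
L[11]='p': occ=1, LF[11]=C('p')+1=11+1=12
L[12]='a': occ=0, LF[12]=C('a')+0=2+0=2
L[13]='i': occ=1, LF[13]=C('i')+1=5+1=6
L[14]='n': occ=0, LF[14]=C('n')+0=8+0=8
L[15]='n': occ=1, LF[15]=C('n')+1=8+1=9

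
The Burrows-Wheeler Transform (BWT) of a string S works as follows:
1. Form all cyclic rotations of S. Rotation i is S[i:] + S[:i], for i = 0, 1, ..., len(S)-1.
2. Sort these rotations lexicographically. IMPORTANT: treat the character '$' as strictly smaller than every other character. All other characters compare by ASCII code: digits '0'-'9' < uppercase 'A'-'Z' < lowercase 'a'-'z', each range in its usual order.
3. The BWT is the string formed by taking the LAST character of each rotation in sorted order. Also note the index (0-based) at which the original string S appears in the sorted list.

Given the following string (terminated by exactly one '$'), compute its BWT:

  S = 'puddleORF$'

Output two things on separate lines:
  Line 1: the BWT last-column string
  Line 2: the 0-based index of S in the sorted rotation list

All 10 rotations (rotation i = S[i:]+S[:i]):
  rot[0] = puddleORF$
  rot[1] = uddleORF$p
  rot[2] = ddleORF$pu
  rot[3] = dleORF$pud
  rot[4] = leORF$pudd
  rot[5] = eORF$puddl
  rot[6] = ORF$puddle
  rot[7] = RF$puddleO
  rot[8] = F$puddleOR
  rot[9] = $puddleORF
Sorted (with $ < everything):
  sorted[0] = $puddleORF  (last char: 'F')
  sorted[1] = F$puddleOR  (last char: 'R')
  sorted[2] = ORF$puddle  (last char: 'e')
  sorted[3] = RF$puddleO  (last char: 'O')
  sorted[4] = ddleORF$pu  (last char: 'u')
  sorted[5] = dleORF$pud  (last char: 'd')
  sorted[6] = eORF$puddl  (last char: 'l')
  sorted[7] = leORF$pudd  (last char: 'd')
  sorted[8] = puddleORF$  (last char: '$')
  sorted[9] = uddleORF$p  (last char: 'p')
Last column: FReOudld$p
Original string S is at sorted index 8

Answer: FReOudld$p
8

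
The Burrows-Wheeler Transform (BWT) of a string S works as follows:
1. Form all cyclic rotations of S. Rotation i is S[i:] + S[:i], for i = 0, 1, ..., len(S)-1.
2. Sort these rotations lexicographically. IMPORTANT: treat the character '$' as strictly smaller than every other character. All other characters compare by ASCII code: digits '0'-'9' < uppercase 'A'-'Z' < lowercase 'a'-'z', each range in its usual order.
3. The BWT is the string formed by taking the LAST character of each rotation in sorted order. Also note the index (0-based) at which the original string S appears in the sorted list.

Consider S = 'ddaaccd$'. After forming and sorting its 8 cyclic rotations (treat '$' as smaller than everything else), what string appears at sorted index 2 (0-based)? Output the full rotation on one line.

All 8 rotations (rotation i = S[i:]+S[:i]):
  rot[0] = ddaaccd$
  rot[1] = daaccd$d
  rot[2] = aaccd$dd
  rot[3] = accd$dda
  rot[4] = ccd$ddaa
  rot[5] = cd$ddaac
  rot[6] = d$ddaacc
  rot[7] = $ddaaccd
Sorted (with $ < everything):
  sorted[0] = $ddaaccd
  sorted[1] = aaccd$dd
  sorted[2] = accd$dda
  sorted[3] = ccd$ddaa
  sorted[4] = cd$ddaac
  sorted[5] = d$ddaacc
  sorted[6] = daaccd$d
  sorted[7] = ddaaccd$
sorted[2] = accd$dda

Answer: accd$dda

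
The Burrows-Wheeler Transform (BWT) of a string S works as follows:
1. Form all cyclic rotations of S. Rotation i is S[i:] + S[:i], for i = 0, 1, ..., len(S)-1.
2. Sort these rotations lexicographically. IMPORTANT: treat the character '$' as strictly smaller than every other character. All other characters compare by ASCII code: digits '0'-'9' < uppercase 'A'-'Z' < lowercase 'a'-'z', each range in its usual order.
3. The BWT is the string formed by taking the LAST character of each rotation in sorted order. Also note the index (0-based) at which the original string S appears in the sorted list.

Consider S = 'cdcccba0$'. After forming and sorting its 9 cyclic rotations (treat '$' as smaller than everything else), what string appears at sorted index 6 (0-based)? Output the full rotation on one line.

Answer: cccba0$cd

Derivation:
All 9 rotations (rotation i = S[i:]+S[:i]):
  rot[0] = cdcccba0$
  rot[1] = dcccba0$c
  rot[2] = cccba0$cd
  rot[3] = ccba0$cdc
  rot[4] = cba0$cdcc
  rot[5] = ba0$cdccc
  rot[6] = a0$cdcccb
  rot[7] = 0$cdcccba
  rot[8] = $cdcccba0
Sorted (with $ < everything):
  sorted[0] = $cdcccba0
  sorted[1] = 0$cdcccba
  sorted[2] = a0$cdcccb
  sorted[3] = ba0$cdccc
  sorted[4] = cba0$cdcc
  sorted[5] = ccba0$cdc
  sorted[6] = cccba0$cd
  sorted[7] = cdcccba0$
  sorted[8] = dcccba0$c
sorted[6] = cccba0$cd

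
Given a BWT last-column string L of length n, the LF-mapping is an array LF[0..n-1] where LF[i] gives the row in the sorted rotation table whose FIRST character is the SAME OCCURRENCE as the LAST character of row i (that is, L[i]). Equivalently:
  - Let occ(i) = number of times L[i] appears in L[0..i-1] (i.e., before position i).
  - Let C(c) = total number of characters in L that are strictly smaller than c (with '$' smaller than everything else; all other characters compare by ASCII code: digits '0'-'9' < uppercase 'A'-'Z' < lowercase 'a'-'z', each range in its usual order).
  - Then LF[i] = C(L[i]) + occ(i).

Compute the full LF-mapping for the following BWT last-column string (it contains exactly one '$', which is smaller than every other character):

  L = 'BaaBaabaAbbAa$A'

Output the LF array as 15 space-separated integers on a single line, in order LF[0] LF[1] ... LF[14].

Char counts: '$':1, 'A':3, 'B':2, 'a':6, 'b':3
C (first-col start): C('$')=0, C('A')=1, C('B')=4, C('a')=6, C('b')=12
L[0]='B': occ=0, LF[0]=C('B')+0=4+0=4
L[1]='a': occ=0, LF[1]=C('a')+0=6+0=6
L[2]='a': occ=1, LF[2]=C('a')+1=6+1=7
L[3]='B': occ=1, LF[3]=C('B')+1=4+1=5
L[4]='a': occ=2, LF[4]=C('a')+2=6+2=8
L[5]='a': occ=3, LF[5]=C('a')+3=6+3=9
L[6]='b': occ=0, LF[6]=C('b')+0=12+0=12
L[7]='a': occ=4, LF[7]=C('a')+4=6+4=10
L[8]='A': occ=0, LF[8]=C('A')+0=1+0=1
L[9]='b': occ=1, LF[9]=C('b')+1=12+1=13
L[10]='b': occ=2, LF[10]=C('b')+2=12+2=14
L[11]='A': occ=1, LF[11]=C('A')+1=1+1=2
L[12]='a': occ=5, LF[12]=C('a')+5=6+5=11
L[13]='$': occ=0, LF[13]=C('$')+0=0+0=0
L[14]='A': occ=2, LF[14]=C('A')+2=1+2=3

Answer: 4 6 7 5 8 9 12 10 1 13 14 2 11 0 3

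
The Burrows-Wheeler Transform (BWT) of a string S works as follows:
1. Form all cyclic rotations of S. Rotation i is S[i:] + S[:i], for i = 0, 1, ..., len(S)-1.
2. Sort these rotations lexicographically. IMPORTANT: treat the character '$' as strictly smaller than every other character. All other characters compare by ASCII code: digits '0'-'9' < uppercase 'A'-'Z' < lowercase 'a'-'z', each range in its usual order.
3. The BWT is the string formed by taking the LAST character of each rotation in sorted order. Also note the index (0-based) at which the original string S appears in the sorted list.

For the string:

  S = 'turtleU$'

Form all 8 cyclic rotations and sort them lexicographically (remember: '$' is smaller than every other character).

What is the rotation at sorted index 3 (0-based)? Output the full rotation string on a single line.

Answer: leU$turt

Derivation:
All 8 rotations (rotation i = S[i:]+S[:i]):
  rot[0] = turtleU$
  rot[1] = urtleU$t
  rot[2] = rtleU$tu
  rot[3] = tleU$tur
  rot[4] = leU$turt
  rot[5] = eU$turtl
  rot[6] = U$turtle
  rot[7] = $turtleU
Sorted (with $ < everything):
  sorted[0] = $turtleU
  sorted[1] = U$turtle
  sorted[2] = eU$turtl
  sorted[3] = leU$turt
  sorted[4] = rtleU$tu
  sorted[5] = tleU$tur
  sorted[6] = turtleU$
  sorted[7] = urtleU$t
sorted[3] = leU$turt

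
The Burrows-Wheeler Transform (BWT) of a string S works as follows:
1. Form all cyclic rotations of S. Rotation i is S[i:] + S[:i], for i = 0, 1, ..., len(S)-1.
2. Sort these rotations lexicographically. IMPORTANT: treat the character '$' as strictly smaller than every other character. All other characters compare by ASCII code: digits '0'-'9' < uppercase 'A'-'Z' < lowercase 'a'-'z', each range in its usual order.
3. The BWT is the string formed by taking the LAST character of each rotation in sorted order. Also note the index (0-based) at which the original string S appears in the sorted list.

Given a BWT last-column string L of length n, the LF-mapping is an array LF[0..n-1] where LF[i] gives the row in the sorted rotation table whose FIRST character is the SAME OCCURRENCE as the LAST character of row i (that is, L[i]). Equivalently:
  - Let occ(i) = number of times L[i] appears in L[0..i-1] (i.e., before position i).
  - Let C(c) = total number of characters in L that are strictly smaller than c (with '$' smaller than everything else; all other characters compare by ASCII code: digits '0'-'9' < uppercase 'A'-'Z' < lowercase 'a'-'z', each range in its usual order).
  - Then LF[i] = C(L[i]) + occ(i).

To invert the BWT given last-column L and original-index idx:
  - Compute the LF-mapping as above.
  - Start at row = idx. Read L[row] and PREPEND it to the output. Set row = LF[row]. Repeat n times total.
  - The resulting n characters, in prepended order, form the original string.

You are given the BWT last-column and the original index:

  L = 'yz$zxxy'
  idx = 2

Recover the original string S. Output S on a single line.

LF mapping: 3 5 0 6 1 2 4
Walk LF starting at row 2, prepending L[row]:
  step 1: row=2, L[2]='$', prepend. Next row=LF[2]=0
  step 2: row=0, L[0]='y', prepend. Next row=LF[0]=3
  step 3: row=3, L[3]='z', prepend. Next row=LF[3]=6
  step 4: row=6, L[6]='y', prepend. Next row=LF[6]=4
  step 5: row=4, L[4]='x', prepend. Next row=LF[4]=1
  step 6: row=1, L[1]='z', prepend. Next row=LF[1]=5
  step 7: row=5, L[5]='x', prepend. Next row=LF[5]=2
Reversed output: xzxyzy$

Answer: xzxyzy$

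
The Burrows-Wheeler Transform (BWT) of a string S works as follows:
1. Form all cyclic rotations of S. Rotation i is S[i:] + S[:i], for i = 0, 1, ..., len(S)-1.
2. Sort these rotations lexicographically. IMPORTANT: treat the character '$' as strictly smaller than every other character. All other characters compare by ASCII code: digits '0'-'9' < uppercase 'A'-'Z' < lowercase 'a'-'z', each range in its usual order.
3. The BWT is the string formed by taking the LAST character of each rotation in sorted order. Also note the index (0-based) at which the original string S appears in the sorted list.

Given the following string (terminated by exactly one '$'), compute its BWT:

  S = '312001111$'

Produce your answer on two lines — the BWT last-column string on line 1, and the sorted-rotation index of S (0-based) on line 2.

All 10 rotations (rotation i = S[i:]+S[:i]):
  rot[0] = 312001111$
  rot[1] = 12001111$3
  rot[2] = 2001111$31
  rot[3] = 001111$312
  rot[4] = 01111$3120
  rot[5] = 1111$31200
  rot[6] = 111$312001
  rot[7] = 11$3120011
  rot[8] = 1$31200111
  rot[9] = $312001111
Sorted (with $ < everything):
  sorted[0] = $312001111  (last char: '1')
  sorted[1] = 001111$312  (last char: '2')
  sorted[2] = 01111$3120  (last char: '0')
  sorted[3] = 1$31200111  (last char: '1')
  sorted[4] = 11$3120011  (last char: '1')
  sorted[5] = 111$312001  (last char: '1')
  sorted[6] = 1111$31200  (last char: '0')
  sorted[7] = 12001111$3  (last char: '3')
  sorted[8] = 2001111$31  (last char: '1')
  sorted[9] = 312001111$  (last char: '$')
Last column: 120111031$
Original string S is at sorted index 9

Answer: 120111031$
9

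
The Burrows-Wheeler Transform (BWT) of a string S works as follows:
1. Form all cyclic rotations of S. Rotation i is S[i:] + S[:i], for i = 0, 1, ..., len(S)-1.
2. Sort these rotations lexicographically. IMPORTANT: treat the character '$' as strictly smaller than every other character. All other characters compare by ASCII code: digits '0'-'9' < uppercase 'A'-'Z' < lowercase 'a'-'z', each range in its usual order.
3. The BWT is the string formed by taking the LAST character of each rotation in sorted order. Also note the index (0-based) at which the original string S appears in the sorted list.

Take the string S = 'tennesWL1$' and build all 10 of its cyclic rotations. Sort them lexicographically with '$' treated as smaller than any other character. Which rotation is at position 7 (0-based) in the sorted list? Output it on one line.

All 10 rotations (rotation i = S[i:]+S[:i]):
  rot[0] = tennesWL1$
  rot[1] = ennesWL1$t
  rot[2] = nnesWL1$te
  rot[3] = nesWL1$ten
  rot[4] = esWL1$tenn
  rot[5] = sWL1$tenne
  rot[6] = WL1$tennes
  rot[7] = L1$tennesW
  rot[8] = 1$tennesWL
  rot[9] = $tennesWL1
Sorted (with $ < everything):
  sorted[0] = $tennesWL1
  sorted[1] = 1$tennesWL
  sorted[2] = L1$tennesW
  sorted[3] = WL1$tennes
  sorted[4] = ennesWL1$t
  sorted[5] = esWL1$tenn
  sorted[6] = nesWL1$ten
  sorted[7] = nnesWL1$te
  sorted[8] = sWL1$tenne
  sorted[9] = tennesWL1$
sorted[7] = nnesWL1$te

Answer: nnesWL1$te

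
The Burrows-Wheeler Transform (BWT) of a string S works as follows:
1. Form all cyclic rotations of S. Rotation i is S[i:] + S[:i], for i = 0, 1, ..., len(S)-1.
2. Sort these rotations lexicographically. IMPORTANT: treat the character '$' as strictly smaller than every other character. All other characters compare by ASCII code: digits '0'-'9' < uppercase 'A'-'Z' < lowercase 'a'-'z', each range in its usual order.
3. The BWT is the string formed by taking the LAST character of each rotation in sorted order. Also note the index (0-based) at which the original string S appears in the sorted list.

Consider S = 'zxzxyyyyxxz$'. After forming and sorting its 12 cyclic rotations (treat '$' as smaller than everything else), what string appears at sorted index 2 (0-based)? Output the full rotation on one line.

Answer: xyyyyxxz$zxz

Derivation:
All 12 rotations (rotation i = S[i:]+S[:i]):
  rot[0] = zxzxyyyyxxz$
  rot[1] = xzxyyyyxxz$z
  rot[2] = zxyyyyxxz$zx
  rot[3] = xyyyyxxz$zxz
  rot[4] = yyyyxxz$zxzx
  rot[5] = yyyxxz$zxzxy
  rot[6] = yyxxz$zxzxyy
  rot[7] = yxxz$zxzxyyy
  rot[8] = xxz$zxzxyyyy
  rot[9] = xz$zxzxyyyyx
  rot[10] = z$zxzxyyyyxx
  rot[11] = $zxzxyyyyxxz
Sorted (with $ < everything):
  sorted[0] = $zxzxyyyyxxz
  sorted[1] = xxz$zxzxyyyy
  sorted[2] = xyyyyxxz$zxz
  sorted[3] = xz$zxzxyyyyx
  sorted[4] = xzxyyyyxxz$z
  sorted[5] = yxxz$zxzxyyy
  sorted[6] = yyxxz$zxzxyy
  sorted[7] = yyyxxz$zxzxy
  sorted[8] = yyyyxxz$zxzx
  sorted[9] = z$zxzxyyyyxx
  sorted[10] = zxyyyyxxz$zx
  sorted[11] = zxzxyyyyxxz$
sorted[2] = xyyyyxxz$zxz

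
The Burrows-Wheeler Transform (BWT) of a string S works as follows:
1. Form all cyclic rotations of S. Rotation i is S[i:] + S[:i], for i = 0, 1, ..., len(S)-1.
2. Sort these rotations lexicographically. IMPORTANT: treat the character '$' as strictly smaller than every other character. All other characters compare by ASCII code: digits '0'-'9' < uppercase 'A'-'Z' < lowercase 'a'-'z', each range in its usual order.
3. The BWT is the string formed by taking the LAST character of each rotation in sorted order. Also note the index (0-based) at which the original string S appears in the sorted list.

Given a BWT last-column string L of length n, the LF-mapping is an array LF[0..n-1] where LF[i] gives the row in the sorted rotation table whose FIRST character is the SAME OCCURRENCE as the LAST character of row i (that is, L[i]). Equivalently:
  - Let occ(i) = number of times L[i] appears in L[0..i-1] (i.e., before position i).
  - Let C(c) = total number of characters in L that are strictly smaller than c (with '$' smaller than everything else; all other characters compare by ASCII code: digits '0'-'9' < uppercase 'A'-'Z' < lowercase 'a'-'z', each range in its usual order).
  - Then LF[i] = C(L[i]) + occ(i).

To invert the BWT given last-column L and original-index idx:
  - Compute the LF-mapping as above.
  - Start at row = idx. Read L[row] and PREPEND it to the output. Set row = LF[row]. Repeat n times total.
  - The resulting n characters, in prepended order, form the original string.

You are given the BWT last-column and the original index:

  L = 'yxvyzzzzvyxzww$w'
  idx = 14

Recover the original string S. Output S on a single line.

LF mapping: 8 6 1 9 11 12 13 14 2 10 7 15 3 4 0 5
Walk LF starting at row 14, prepending L[row]:
  step 1: row=14, L[14]='$', prepend. Next row=LF[14]=0
  step 2: row=0, L[0]='y', prepend. Next row=LF[0]=8
  step 3: row=8, L[8]='v', prepend. Next row=LF[8]=2
  step 4: row=2, L[2]='v', prepend. Next row=LF[2]=1
  step 5: row=1, L[1]='x', prepend. Next row=LF[1]=6
  step 6: row=6, L[6]='z', prepend. Next row=LF[6]=13
  step 7: row=13, L[13]='w', prepend. Next row=LF[13]=4
  step 8: row=4, L[4]='z', prepend. Next row=LF[4]=11
  step 9: row=11, L[11]='z', prepend. Next row=LF[11]=15
  step 10: row=15, L[15]='w', prepend. Next row=LF[15]=5
  step 11: row=5, L[5]='z', prepend. Next row=LF[5]=12
  step 12: row=12, L[12]='w', prepend. Next row=LF[12]=3
  step 13: row=3, L[3]='y', prepend. Next row=LF[3]=9
  step 14: row=9, L[9]='y', prepend. Next row=LF[9]=10
  step 15: row=10, L[10]='x', prepend. Next row=LF[10]=7
  step 16: row=7, L[7]='z', prepend. Next row=LF[7]=14
Reversed output: zxyywzwzzwzxvvy$

Answer: zxyywzwzzwzxvvy$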